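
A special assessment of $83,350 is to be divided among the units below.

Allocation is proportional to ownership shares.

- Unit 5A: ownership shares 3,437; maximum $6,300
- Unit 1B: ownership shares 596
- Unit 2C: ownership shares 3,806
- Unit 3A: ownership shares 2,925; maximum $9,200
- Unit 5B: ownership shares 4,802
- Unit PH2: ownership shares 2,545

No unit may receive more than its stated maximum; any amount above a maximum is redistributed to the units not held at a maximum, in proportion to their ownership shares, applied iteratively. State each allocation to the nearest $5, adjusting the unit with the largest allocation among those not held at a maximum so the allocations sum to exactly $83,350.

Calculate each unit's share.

Total ownership shares = 18,111.
Unconstrained shares: Unit 5A 15,817.68; Unit 1B 2,742.90; Unit 2C 17,515.88; Unit 3A 13,461.36; Unit 5B 22,099.65; Unit PH2 11,712.54.
Capped: Unit 5A ($6,300), Unit 3A ($9,200); residual $67,850 reallocated over remaining ownership shares 11,749.
Shares after redistribution: Unit 1B 3,441.88 → $3,440; Unit 2C 21,979.50 → $21,980; Unit 5B 27,731.36 → $27,730; Unit PH2 14,697.27 → $14,695.
Rounding difference +$5 applied to Unit 5B → $27,735.

Unit 5A: $6,300 | Unit 1B: $3,440 | Unit 2C: $21,980 | Unit 3A: $9,200 | Unit 5B: $27,735 | Unit PH2: $14,695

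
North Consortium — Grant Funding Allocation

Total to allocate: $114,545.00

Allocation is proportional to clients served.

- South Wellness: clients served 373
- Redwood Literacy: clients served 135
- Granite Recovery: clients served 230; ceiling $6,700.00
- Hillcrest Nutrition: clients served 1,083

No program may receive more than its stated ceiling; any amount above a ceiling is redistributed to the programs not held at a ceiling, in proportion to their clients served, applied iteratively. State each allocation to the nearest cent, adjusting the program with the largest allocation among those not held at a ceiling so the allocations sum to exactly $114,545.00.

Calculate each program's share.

Clients served total: 1,821.
Pro-rata shares before constraints: South Wellness 23,462.5398; Redwood Literacy 8,491.8040; Granite Recovery 14,467.5178; Hillcrest Nutrition 68,123.1384.
Capped: Granite Recovery ($6,700.00); residual $107,845.00 reallocated over remaining clients served 1,591.
Redistributed shares: South Wellness 25,283.5858 → $25,283.59; Redwood Literacy 9,150.8957 → $9,150.90; Hillcrest Nutrition 73,410.5185 → $73,410.52.
Rounding difference −$0.01 applied to Hillcrest Nutrition → $73,410.51.

South Wellness: $25,283.59; Redwood Literacy: $9,150.90; Granite Recovery: $6,700.00; Hillcrest Nutrition: $73,410.51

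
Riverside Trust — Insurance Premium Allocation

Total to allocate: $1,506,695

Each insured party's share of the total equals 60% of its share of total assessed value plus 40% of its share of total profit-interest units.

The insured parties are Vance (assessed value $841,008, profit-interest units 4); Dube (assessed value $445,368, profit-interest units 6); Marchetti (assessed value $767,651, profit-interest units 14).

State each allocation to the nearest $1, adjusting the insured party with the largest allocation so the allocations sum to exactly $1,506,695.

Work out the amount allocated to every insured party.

Vance: $470,590 · Dube: $346,685 · Marchetti: $689,420

Assessed value total 2,054,027; profit-interest units total 24.
Composite weights (60% assessed value + 40% profit-interest units): Vance 0.3123; Dube 0.2301; Marchetti 0.4576.
Proportional shares: Vance 470,590.22; Dube 346,684.57; Marchetti 689,420.22.
Rounded to nearest $1: Vance $470,590; Dube $346,685; Marchetti $689,420. Sum = $1,506,695.
Sum already equals the total — no adjustment.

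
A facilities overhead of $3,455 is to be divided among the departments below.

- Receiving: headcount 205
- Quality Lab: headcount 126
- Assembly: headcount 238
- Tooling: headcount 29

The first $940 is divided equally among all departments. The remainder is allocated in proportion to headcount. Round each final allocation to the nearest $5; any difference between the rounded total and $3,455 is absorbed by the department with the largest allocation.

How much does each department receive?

Receiving: $1,095 | Quality Lab: $765 | Assembly: $1,240 | Tooling: $355

First tranche $940 split equally: $235 each.
Remainder $2,515 by headcount (total 598): Receiving 862.17 → $860; Quality Lab 529.92 → $530; Assembly 1,000.95 → $1,000; Tooling 121.96 → $120.
Rounding difference +$5 on remainder applied to Assembly.
Totals: Receiving $235 + $860 = $1,095; Quality Lab $235 + $530 = $765; Assembly $235 + $1,005 = $1,240; Tooling $235 + $120 = $355.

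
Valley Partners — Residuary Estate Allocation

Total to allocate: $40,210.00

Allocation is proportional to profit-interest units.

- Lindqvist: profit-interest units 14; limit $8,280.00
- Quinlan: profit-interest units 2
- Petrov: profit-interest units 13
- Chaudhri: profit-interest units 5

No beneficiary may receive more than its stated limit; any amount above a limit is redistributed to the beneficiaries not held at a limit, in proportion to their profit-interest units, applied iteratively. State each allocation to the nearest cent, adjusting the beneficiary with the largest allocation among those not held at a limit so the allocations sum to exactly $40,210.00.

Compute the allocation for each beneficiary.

Lindqvist: $8,280.00 | Quinlan: $3,193.00 | Petrov: $20,754.50 | Chaudhri: $7,982.50

Total profit-interest units = 34.
Proportional shares (ignoring caps): Lindqvist 16,557.0588; Quinlan 2,365.2941; Petrov 15,374.4118; Chaudhri 5,913.2353.
Capped: Lindqvist ($8,280.00); residual $31,930.00 reallocated over remaining profit-interest units 20.
Remaining shares: Quinlan 3,193.0000 → $3,193.00; Petrov 20,754.5000 → $20,754.50; Chaudhri 7,982.5000 → $7,982.50.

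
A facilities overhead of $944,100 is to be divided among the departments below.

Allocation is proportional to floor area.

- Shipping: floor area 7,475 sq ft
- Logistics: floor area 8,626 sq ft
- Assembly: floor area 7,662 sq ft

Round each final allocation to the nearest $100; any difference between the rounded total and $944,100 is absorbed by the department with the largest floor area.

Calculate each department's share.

Shipping: $297,000 · Logistics: $342,700 · Assembly: $304,400

Sum of floor area: 7,475 + 8,626 + 7,662 = 23,763.
Proportional shares: Shipping 296,980.49; Logistics 342,709.53; Assembly 304,409.97.
After rounding ($100): Shipping $297,000; Logistics $342,700; Assembly $304,400. Sum = $944,100.
No rounding difference to absorb.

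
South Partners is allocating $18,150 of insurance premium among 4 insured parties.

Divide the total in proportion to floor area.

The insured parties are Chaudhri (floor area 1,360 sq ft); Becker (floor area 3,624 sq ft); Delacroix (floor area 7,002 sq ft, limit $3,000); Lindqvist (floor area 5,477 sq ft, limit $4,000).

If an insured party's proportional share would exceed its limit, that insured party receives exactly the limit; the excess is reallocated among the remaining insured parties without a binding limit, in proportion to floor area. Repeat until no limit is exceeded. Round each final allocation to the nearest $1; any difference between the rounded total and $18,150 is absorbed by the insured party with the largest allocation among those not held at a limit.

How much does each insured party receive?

Chaudhri: $3,043 | Becker: $8,107 | Delacroix: $3,000 | Lindqvist: $4,000

Sum of floor area: 17,463.
Pro-rata shares before constraints: Chaudhri 1,413.503; Becker 3,766.57; Delacroix 7,277.46; Lindqvist 5,692.47.
Held at cap: Delacroix ($3,000), Lindqvist ($4,000); remaining pool $11,150 reallocated over remaining floor area 4,984.
Redistributed shares: Chaudhri 3,042.54 → $3,043; Becker 8,107.46 → $8,107.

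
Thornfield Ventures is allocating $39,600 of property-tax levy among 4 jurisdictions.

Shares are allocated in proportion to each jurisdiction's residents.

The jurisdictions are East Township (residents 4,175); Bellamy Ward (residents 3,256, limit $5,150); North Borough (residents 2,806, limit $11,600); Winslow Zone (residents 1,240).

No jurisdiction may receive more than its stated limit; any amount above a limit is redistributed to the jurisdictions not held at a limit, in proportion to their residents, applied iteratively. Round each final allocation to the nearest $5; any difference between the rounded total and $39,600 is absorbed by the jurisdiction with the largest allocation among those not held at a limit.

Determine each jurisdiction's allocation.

Sum of residents: 11,477.
Pro-rata shares before constraints: East Township 14,405.33; Bellamy Ward 11,234.43; North Borough 9,681.76; Winslow Zone 4,278.47.
Capped: Bellamy Ward ($5,150); balance $34,450 reallocated over remaining residents 8,221.
Capped: North Borough ($11,600); balance $22,850 reallocated over remaining residents 5,415.
Shares after redistribution: East Township 17,617.498 → $17,615; Winslow Zone 5,232.502 → $5,235.

East Township: $17,615 · Bellamy Ward: $5,150 · North Borough: $11,600 · Winslow Zone: $5,235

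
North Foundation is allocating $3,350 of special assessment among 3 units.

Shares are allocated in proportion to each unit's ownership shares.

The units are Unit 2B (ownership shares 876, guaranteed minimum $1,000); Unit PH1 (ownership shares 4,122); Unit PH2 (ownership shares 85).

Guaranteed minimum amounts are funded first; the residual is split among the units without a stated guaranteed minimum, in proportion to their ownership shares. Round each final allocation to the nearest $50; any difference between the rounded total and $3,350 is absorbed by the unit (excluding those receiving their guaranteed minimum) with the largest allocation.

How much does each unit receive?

Unit 2B: $1,000 · Unit PH1: $2,300 · Unit PH2: $50

Minimums first: Unit 2B $1,000. Residual $2,350.
Residual split over remaining ownership shares 4,207: Unit PH1 2,302.52 → $2,300; Unit PH2 47.48 → $50.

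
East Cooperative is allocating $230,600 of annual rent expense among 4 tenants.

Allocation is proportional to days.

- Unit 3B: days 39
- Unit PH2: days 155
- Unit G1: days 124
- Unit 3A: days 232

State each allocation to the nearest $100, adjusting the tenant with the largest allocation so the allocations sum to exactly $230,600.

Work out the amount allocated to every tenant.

Unit 3B: $16,400; Unit PH2: $65,000; Unit G1: $52,000; Unit 3A: $97,200

Combined days = 550.
Proportional shares: Unit 3B 39/550 × $230,600 = 16,351.64; Unit PH2 155/550 × $230,600 = 64,987.27; Unit G1 124/550 × $230,600 = 51,989.82; Unit 3A 232/550 × $230,600 = 97,271.27.
After rounding ($100): Unit 3B $16,400; Unit PH2 $65,000; Unit G1 $52,000; Unit 3A $97,300. Sum = $230,700.
Difference $230,600 − $230,700 = −$100 applied to largest allocation (Unit 3A): Unit 3A becomes $97,200.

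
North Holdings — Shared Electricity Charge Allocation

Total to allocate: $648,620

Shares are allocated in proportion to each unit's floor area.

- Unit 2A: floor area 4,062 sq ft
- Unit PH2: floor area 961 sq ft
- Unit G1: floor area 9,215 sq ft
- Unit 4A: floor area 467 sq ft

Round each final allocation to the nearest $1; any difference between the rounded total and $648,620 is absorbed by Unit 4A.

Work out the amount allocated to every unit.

Unit 2A: $179,170 | Unit PH2: $42,389 | Unit G1: $406,463 | Unit 4A: $20,598

Sum of floor area: 14,705.
Proportional shares: Unit 2A 4,062/14,705 × $648,620 = 179,169.97; Unit PH2 961/14,705 × $648,620 = 42,388.56; Unit G1 9,215/14,705 × $648,620 = 406,462.65; Unit 4A 467/14,705 × $648,620 = 20,598.81.
Rounded to nearest $1: Unit 2A $179,170; Unit PH2 $42,389; Unit G1 $406,463; Unit 4A $20,599. Sum = $648,621.
Difference $648,620 − $648,621 = −$1 applied to Unit 4A: Unit 4A becomes $20,598.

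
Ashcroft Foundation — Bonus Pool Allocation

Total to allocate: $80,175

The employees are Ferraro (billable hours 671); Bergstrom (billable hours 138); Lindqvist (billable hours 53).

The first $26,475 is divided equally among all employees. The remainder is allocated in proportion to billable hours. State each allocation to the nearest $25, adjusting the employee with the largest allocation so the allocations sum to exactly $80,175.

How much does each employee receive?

Ferraro: $50,625 | Bergstrom: $17,425 | Lindqvist: $12,125

$26,475 shared equally gives $8,825 per employee.
Remainder $53,700 by billable hours (total 862): Ferraro 41,801.28 → $41,800; Bergstrom 8,596.98 → $8,600; Lindqvist 3,301.74 → $3,300.
Totals: Ferraro $8,825 + $41,800 = $50,625; Bergstrom $8,825 + $8,600 = $17,425; Lindqvist $8,825 + $3,300 = $12,125.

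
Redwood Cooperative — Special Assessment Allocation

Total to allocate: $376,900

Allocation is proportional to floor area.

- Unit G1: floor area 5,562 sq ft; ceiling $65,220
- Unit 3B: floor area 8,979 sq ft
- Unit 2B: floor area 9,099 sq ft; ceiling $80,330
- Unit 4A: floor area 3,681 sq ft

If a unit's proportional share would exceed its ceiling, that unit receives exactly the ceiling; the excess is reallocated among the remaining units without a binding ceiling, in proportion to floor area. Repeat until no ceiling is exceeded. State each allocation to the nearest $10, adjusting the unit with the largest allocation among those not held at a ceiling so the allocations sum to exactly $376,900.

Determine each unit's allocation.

Combined floor area = 27,321.
Unconstrained shares: Unit G1 76,729.18; Unit 3B 123,867.54; Unit 2B 125,522.97; Unit 4A 50,780.31.
Capped: Unit G1 ($65,220), Unit 2B ($80,330); residual $231,350 reallocated over remaining floor area 12,660.
Remaining shares: Unit 3B 164,083.07 → $164,080; Unit 4A 67,266.93 → $67,270.

Unit G1: $65,220 | Unit 3B: $164,080 | Unit 2B: $80,330 | Unit 4A: $67,270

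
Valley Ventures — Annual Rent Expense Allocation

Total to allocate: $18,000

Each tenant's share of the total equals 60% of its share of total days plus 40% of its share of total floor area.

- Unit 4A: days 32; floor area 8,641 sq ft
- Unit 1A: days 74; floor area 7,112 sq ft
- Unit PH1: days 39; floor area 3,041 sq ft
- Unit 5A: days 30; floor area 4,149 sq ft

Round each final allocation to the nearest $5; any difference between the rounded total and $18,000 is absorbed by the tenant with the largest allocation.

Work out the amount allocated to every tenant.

Totals — days 175, floor area 22,943.
Blended shares (60% days + 40% floor area): Unit 4A 0.2604; Unit 1A 0.3777; Unit PH1 0.1867; Unit 5A 0.1752.
Proportional shares: Unit 4A 4,686.59; Unit 1A 6,798.75; Unit PH1 3,361.19; Unit 5A 3,153.47.
Rounded to nearest $5: Unit 4A $4,685; Unit 1A $6,800; Unit PH1 $3,360; Unit 5A $3,155. Sum = $18,000.
Sum already equals the total — no adjustment.

Unit 4A: $4,685; Unit 1A: $6,800; Unit PH1: $3,360; Unit 5A: $3,155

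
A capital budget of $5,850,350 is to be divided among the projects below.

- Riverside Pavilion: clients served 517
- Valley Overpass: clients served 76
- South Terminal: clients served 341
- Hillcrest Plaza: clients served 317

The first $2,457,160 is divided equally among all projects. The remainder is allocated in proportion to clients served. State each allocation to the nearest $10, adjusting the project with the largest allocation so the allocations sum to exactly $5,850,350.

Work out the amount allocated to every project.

First tranche $2,457,160 split equally: $614,290 each.
Remainder $3,393,190 by clients served (total 1,251): Riverside Pavilion 1,402,301.54 → $1,402,300; Valley Overpass 206,141.04 → $206,140; South Terminal 924,922.29 → $924,920; Hillcrest Plaza 859,825.12 → $859,830.
Totals: Riverside Pavilion $614,290 + $1,402,300 = $2,016,590; Valley Overpass $614,290 + $206,140 = $820,430; South Terminal $614,290 + $924,920 = $1,539,210; Hillcrest Plaza $614,290 + $859,830 = $1,474,120.

Riverside Pavilion: $2,016,590 | Valley Overpass: $820,430 | South Terminal: $1,539,210 | Hillcrest Plaza: $1,474,120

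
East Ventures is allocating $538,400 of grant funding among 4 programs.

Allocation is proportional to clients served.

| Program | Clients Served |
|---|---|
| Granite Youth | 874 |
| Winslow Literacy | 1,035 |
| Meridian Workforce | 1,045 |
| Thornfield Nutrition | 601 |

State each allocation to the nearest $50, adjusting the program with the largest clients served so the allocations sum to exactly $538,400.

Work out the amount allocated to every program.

Total clients served = 3,555.
Raw shares: Granite Youth 874/3,555 × $538,400 = 132,366.13; Winslow Literacy 1,035/3,555 × $538,400 = 156,749.37; Meridian Workforce 1,045/3,555 × $538,400 = 158,263.85; Thornfield Nutrition 601/3,555 × $538,400 = 91,020.65.
After rounding ($50): Granite Youth $132,350; Winslow Literacy $156,750; Meridian Workforce $158,250; Thornfield Nutrition $91,000. Sum = $538,350.
Difference $538,400 − $538,350 = +$50 applied to largest clients served (Meridian Workforce): Meridian Workforce becomes $158,300.

Granite Youth: $132,350 | Winslow Literacy: $156,750 | Meridian Workforce: $158,300 | Thornfield Nutrition: $91,000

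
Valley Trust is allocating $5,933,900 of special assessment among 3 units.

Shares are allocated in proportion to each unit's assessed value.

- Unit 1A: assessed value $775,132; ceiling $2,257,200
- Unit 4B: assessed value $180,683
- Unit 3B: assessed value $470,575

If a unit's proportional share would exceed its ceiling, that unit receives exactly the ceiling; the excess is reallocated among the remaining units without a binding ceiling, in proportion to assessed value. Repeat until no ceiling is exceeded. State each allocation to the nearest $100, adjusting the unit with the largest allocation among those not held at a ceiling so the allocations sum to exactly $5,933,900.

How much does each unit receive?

Total assessed value = 1,426,390.
Unconstrained shares: Unit 1A 3,224,613.03; Unit 4B 751,656.18; Unit 3B 1,957,630.80.
Held at cap: Unit 1A ($2,257,200); residual $3,676,700 reallocated over remaining assessed value 651,258.
Shares after redistribution: Unit 4B 1,020,052.25 → $1,020,100; Unit 3B 2,656,647.75 → $2,656,600.

Unit 1A: $2,257,200 · Unit 4B: $1,020,100 · Unit 3B: $2,656,600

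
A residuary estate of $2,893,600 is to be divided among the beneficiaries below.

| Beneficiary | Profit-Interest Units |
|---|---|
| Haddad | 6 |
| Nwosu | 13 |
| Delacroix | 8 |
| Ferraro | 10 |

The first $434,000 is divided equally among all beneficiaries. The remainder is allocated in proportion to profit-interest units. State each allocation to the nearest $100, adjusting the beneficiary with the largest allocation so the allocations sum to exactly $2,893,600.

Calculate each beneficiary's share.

Haddad: $507,400 · Nwosu: $972,600 · Delacroix: $640,300 · Ferraro: $773,300

First tranche $434,000 split equally: $108,500 each.
Remainder $2,459,600 by profit-interest units (total 37): Haddad 398,854.05 → $398,900; Nwosu 864,183.78 → $864,200; Delacroix 531,805.41 → $531,800; Ferraro 664,756.76 → $664,800.
Rounding difference −$100 on remainder applied to Nwosu.
Totals: Haddad $108,500 + $398,900 = $507,400; Nwosu $108,500 + $864,100 = $972,600; Delacroix $108,500 + $531,800 = $640,300; Ferraro $108,500 + $664,800 = $773,300.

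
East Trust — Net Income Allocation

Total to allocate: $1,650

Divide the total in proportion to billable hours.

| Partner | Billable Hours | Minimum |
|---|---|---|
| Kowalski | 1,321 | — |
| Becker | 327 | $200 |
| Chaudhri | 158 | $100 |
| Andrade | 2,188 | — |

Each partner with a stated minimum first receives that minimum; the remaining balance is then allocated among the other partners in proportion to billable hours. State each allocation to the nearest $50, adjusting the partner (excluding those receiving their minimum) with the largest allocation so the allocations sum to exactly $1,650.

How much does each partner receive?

Guaranteed amounts: Becker $200; Chaudhri $100. Residual $1,350.
Residual split over remaining billable hours 3,509: Kowalski 508.22 → $500; Andrade 841.78 → $850.

Kowalski: $500 | Becker: $200 | Chaudhri: $100 | Andrade: $850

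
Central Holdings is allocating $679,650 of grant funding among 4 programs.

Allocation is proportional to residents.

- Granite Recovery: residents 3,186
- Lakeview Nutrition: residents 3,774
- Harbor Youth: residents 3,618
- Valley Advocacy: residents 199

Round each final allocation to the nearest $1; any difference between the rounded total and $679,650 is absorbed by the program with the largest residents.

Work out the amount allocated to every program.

Granite Recovery: $200,925; Lakeview Nutrition: $238,006; Harbor Youth: $228,169; Valley Advocacy: $12,550

Combined residents = 3,186 + 3,774 + 3,618 + 199 = 10,777.
Unrounded shares: Granite Recovery 200,924.65; Lakeview Nutrition 238,006.78; Harbor Youth 228,168.66; Valley Advocacy 12,549.91.
At nearest $1: Granite Recovery $200,925; Lakeview Nutrition $238,007; Harbor Youth $228,169; Valley Advocacy $12,550. Sum = $679,651.
Difference $679,650 − $679,651 = −$1 applied to largest residents (Lakeview Nutrition): Lakeview Nutrition becomes $238,006.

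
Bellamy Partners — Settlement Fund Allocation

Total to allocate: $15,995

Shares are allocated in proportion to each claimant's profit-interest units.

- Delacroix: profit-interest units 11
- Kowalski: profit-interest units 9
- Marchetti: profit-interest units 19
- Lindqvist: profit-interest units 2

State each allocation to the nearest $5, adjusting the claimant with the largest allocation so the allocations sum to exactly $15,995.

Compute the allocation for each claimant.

Delacroix: $4,290 · Kowalski: $3,510 · Marchetti: $7,415 · Lindqvist: $780

Profit-interest units total: 41.
Raw shares: Delacroix 11/41 × $15,995 = 4,291.34; Kowalski 9/41 × $15,995 = 3,511.10; Marchetti 19/41 × $15,995 = 7,412.32; Lindqvist 2/41 × $15,995 = 780.24.
At nearest $5: Delacroix $4,290; Kowalski $3,510; Marchetti $7,410; Lindqvist $780. Sum = $15,990.
Difference $15,995 − $15,990 = +$5 applied to largest allocation (Marchetti): Marchetti becomes $7,415.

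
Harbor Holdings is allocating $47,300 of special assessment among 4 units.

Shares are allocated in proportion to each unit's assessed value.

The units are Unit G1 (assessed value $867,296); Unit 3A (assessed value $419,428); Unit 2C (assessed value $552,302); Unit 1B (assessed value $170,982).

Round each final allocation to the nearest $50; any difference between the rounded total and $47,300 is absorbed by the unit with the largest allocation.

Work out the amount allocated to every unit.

Unit G1: $20,450 | Unit 3A: $9,850 | Unit 2C: $13,000 | Unit 1B: $4,000

Combined assessed value = 2,010,008.
Proportional shares: Unit G1 867,296/2,010,008 × $47,300 = 20,409.42; Unit 3A 419,428/2,010,008 × $47,300 = 9,870.08; Unit 2C 552,302/2,010,008 × $47,300 = 12,996.91; Unit 1B 170,982/2,010,008 × $47,300 = 4,023.59.
After rounding ($50): Unit G1 $20,400; Unit 3A $9,850; Unit 2C $13,000; Unit 1B $4,000. Sum = $47,250.
Difference $47,300 − $47,250 = +$50 applied to largest allocation (Unit G1): Unit G1 becomes $20,450.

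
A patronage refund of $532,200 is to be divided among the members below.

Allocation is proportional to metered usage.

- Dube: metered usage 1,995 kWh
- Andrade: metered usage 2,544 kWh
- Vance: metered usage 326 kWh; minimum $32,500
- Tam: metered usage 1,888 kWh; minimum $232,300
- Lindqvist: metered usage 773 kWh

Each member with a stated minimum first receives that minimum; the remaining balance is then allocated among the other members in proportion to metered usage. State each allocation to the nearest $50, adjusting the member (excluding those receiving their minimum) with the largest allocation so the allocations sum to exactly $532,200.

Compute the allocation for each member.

Fund the minimums — Vance $32,500; Tam $232,300. Balance $267,400.
Balance split over remaining metered usage 5,312: Dube 100,426.02 → $100,450; Andrade 128,062.05 → $128,050; Lindqvist 38,911.94 → $38,900.

Dube: $100,450 | Andrade: $128,050 | Vance: $32,500 | Tam: $232,300 | Lindqvist: $38,900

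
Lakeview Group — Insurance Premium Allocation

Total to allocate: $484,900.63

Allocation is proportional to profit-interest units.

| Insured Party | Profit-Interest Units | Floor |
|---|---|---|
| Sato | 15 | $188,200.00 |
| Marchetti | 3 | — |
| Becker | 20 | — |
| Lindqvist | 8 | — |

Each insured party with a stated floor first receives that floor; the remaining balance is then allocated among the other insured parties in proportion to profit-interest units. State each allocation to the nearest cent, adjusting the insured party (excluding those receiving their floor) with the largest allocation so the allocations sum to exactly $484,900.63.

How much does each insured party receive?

Guaranteed amounts: Sato $188,200.00. Residual $296,700.63.
Residual split over remaining profit-interest units 31: Marchetti 28,712.9642 → $28,712.96; Becker 191,419.7613 → $191,419.76; Lindqvist 76,567.9045 → $76,567.90.
Rounding difference +$0.01 applied to Becker → $191,419.77.

Sato: $188,200.00 · Marchetti: $28,712.96 · Becker: $191,419.77 · Lindqvist: $76,567.90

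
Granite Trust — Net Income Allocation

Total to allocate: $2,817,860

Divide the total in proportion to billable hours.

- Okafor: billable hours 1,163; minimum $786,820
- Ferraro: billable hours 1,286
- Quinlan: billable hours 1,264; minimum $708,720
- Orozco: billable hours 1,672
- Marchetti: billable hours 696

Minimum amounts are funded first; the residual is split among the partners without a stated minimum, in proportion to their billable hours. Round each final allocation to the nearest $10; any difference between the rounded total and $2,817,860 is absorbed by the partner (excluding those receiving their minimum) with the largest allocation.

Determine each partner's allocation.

Okafor: $786,820 · Ferraro: $465,380 · Quinlan: $708,720 · Orozco: $605,070 · Marchetti: $251,870

Guaranteed amounts: Okafor $786,820; Quinlan $708,720. Residual $1,322,320.
Residual split over remaining billable hours 3,654: Ferraro 465,381.37 → $465,380; Orozco 605,068.16 → $605,070; Marchetti 251,870.48 → $251,870.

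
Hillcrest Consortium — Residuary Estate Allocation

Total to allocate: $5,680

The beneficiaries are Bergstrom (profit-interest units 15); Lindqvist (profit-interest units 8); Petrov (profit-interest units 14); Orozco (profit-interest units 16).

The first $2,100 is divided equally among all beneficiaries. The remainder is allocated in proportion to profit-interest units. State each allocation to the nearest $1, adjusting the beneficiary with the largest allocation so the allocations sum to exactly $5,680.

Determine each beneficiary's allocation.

First tranche $2,100 split equally: $525 each.
Remainder $3,580 by profit-interest units (total 53): Bergstrom 1,013.21 → $1,013; Lindqvist 540.38 → $540; Petrov 945.66 → $946; Orozco 1,080.75 → $1,081.
Totals: Bergstrom $525 + $1,013 = $1,538; Lindqvist $525 + $540 = $1,065; Petrov $525 + $946 = $1,471; Orozco $525 + $1,081 = $1,606.

Bergstrom: $1,538 · Lindqvist: $1,065 · Petrov: $1,471 · Orozco: $1,606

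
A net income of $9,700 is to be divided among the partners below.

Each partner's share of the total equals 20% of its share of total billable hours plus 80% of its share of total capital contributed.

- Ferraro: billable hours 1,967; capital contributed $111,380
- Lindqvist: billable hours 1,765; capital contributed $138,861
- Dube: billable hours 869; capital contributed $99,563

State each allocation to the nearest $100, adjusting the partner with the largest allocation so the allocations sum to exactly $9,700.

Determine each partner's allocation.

Ferraro: $3,300 | Lindqvist: $3,800 | Dube: $2,600

Totals — billable hours 4,601, capital contributed 349,804.
Blended shares (20% billable hours + 80% capital contributed): Ferraro 0.3402; Lindqvist 0.3943; Dube 0.2655.
Pro-rata amounts: Ferraro 3,300.22; Lindqvist 3,824.68; Dube 2,575.10.
Rounded to nearest $100: Ferraro $3,300; Lindqvist $3,800; Dube $2,600. Sum = $9,700.
No rounding difference to absorb.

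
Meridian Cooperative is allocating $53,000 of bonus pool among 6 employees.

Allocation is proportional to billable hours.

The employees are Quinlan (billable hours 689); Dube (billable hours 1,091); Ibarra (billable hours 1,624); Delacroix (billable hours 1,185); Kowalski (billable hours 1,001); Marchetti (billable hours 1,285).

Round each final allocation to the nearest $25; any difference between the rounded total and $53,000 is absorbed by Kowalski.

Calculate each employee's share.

Quinlan: $5,300 | Dube: $8,400 | Ibarra: $12,525 | Delacroix: $9,125 | Kowalski: $7,750 | Marchetti: $9,900

Combined billable hours = 6,875.
Unrounded shares: Quinlan 689/6,875 × $53,000 = 5,311.56; Dube 1,091/6,875 × $53,000 = 8,410.62; Ibarra 1,624/6,875 × $53,000 = 12,519.56; Delacroix 1,185/6,875 × $53,000 = 9,135.27; Kowalski 1,001/6,875 × $53,000 = 7,716.80; Marchetti 1,285/6,875 × $53,000 = 9,906.18.
Rounded to nearest $25: Quinlan $5,300; Dube $8,400; Ibarra $12,525; Delacroix $9,125; Kowalski $7,725; Marchetti $9,900. Sum = $52,975.
Difference $53,000 − $52,975 = +$25 applied to Kowalski: Kowalski becomes $7,750.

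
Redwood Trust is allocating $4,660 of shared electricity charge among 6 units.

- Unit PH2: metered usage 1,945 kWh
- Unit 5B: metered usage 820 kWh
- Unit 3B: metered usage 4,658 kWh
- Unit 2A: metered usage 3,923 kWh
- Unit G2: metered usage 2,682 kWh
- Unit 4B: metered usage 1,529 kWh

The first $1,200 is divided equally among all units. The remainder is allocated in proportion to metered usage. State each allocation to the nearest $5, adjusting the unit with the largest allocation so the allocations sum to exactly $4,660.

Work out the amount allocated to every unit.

First tranche $1,200 split equally: $200 each.
Remainder $3,460 by metered usage (total 15,557): Unit PH2 432.58 → $435; Unit 5B 182.37 → $180; Unit 3B 1,035.98 → $1,035; Unit 2A 872.51 → $875; Unit G2 596.50 → $595; Unit 4B 340.06 → $340.
Totals: Unit PH2 $200 + $435 = $635; Unit 5B $200 + $180 = $380; Unit 3B $200 + $1,035 = $1,235; Unit 2A $200 + $875 = $1,075; Unit G2 $200 + $595 = $795; Unit 4B $200 + $340 = $540.

Unit PH2: $635; Unit 5B: $380; Unit 3B: $1,235; Unit 2A: $1,075; Unit G2: $795; Unit 4B: $540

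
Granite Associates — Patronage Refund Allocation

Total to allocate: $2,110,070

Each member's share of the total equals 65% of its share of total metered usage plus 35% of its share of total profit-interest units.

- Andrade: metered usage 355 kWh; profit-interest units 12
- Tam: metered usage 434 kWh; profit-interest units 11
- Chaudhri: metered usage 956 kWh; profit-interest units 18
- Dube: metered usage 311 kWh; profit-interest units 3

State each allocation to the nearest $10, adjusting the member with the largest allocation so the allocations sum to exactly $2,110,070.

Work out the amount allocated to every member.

Andrade: $438,230; Tam: $474,150; Chaudhri: $939,870; Dube: $257,820

Totals — metered usage 2,056, profit-interest units 44.
Combined weights (65% metered usage + 35% profit-interest units): Andrade 0.2077; Tam 0.2247; Chaudhri 0.4454; Dube 0.1222.
Unrounded shares: Andrade 438,234.18; Tam 474,149.97; Chaudhri 939,865.63; Dube 257,820.21.
At nearest $10: Andrade $438,230; Tam $474,150; Chaudhri $939,870; Dube $257,820. Sum = $2,110,070.
Sum already equals the total — no adjustment.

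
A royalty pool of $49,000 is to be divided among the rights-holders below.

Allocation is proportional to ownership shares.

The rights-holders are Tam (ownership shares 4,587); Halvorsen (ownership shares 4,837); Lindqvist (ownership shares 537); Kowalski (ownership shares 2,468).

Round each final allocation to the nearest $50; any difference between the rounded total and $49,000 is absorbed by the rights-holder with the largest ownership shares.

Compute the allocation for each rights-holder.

Total ownership shares = 4,587 + 4,837 + 537 + 2,468 = 12,429.
Unrounded shares: Tam 18,083.76; Halvorsen 19,069.35; Lindqvist 2,117.06; Kowalski 9,729.83.
Rounded to nearest $50: Tam $18,100; Halvorsen $19,050; Lindqvist $2,100; Kowalski $9,750. Sum = $49,000.
Rounded total matches; no reconciliation needed.

Tam: $18,100 · Halvorsen: $19,050 · Lindqvist: $2,100 · Kowalski: $9,750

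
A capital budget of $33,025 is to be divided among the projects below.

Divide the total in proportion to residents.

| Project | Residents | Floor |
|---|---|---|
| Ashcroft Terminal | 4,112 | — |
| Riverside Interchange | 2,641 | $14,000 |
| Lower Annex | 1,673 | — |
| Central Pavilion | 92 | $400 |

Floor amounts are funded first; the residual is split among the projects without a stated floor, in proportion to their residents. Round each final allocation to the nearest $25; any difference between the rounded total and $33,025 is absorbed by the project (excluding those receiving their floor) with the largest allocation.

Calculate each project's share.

Ashcroft Terminal: $13,250; Riverside Interchange: $14,000; Lower Annex: $5,375; Central Pavilion: $400

Minimums first: Riverside Interchange $14,000; Central Pavilion $400. Remaining pool $18,625.
Remaining pool split over remaining residents 5,785: Ashcroft Terminal 13,238.72 → $13,250; Lower Annex 5,386.28 → $5,375.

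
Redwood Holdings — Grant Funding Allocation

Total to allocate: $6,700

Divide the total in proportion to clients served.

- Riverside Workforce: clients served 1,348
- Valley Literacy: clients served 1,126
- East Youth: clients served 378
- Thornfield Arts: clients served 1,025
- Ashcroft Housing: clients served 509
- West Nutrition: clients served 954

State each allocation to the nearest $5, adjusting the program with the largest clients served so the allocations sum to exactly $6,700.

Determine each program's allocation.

Riverside Workforce: $1,690; Valley Literacy: $1,415; East Youth: $475; Thornfield Arts: $1,285; Ashcroft Housing: $640; West Nutrition: $1,195

Clients served total: 1,348 + 1,126 + 378 + 1,025 + 509 + 954 = 5,340.
Proportional shares: Riverside Workforce 1,691.31; Valley Literacy 1,412.77; East Youth 474.27; Thornfield Arts 1,286.05; Ashcroft Housing 638.63; West Nutrition 1,196.97.
Rounded to nearest $5: Riverside Workforce $1,690; Valley Literacy $1,415; East Youth $475; Thornfield Arts $1,285; Ashcroft Housing $640; West Nutrition $1,195. Sum = $6,700.
Rounded total matches; no reconciliation needed.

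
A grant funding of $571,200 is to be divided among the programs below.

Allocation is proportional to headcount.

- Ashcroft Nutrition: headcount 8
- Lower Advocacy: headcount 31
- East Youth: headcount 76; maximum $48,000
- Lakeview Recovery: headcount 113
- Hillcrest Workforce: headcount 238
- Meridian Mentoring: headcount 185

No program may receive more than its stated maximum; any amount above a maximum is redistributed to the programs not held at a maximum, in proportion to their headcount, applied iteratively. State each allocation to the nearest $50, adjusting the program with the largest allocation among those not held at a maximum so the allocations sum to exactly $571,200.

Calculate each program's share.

Ashcroft Nutrition: $7,300 · Lower Advocacy: $28,200 · East Youth: $48,000 · Lakeview Recovery: $102,800 · Hillcrest Workforce: $216,550 · Meridian Mentoring: $168,350

Headcount total: 651.
Pro-rata shares before constraints: Ashcroft Nutrition 7,019.35; Lower Advocacy 27,200.00; East Youth 66,683.87; Lakeview Recovery 99,148.39; Hillcrest Workforce 208,825.81; Meridian Mentoring 162,322.58.
Cap binds for East Youth ($48,000); remaining pool $523,200 reallocated over remaining headcount 575.
Shares after redistribution: Ashcroft Nutrition 7,279.30 → $7,300; Lower Advocacy 28,207.30 → $28,200; Lakeview Recovery 102,820.17 → $102,800; Hillcrest Workforce 216,559.30 → $216,550; Meridian Mentoring 168,333.91 → $168,350.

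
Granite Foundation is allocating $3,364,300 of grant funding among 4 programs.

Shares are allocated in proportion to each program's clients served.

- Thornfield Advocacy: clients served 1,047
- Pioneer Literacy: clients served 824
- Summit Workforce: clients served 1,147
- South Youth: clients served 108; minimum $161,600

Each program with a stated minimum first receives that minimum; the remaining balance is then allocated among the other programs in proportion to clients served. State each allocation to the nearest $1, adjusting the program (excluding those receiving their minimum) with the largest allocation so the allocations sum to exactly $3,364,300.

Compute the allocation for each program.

Thornfield Advocacy: $1,111,076; Pioneer Literacy: $874,428; Summit Workforce: $1,217,196; South Youth: $161,600

Fund the minimums — South Youth $161,600. Residual $3,202,700.
Residual split over remaining clients served 3,018: Thornfield Advocacy 1,111,075.84 → $1,111,076; Pioneer Literacy 874,428.36 → $874,428; Summit Workforce 1,217,195.79 → $1,217,196.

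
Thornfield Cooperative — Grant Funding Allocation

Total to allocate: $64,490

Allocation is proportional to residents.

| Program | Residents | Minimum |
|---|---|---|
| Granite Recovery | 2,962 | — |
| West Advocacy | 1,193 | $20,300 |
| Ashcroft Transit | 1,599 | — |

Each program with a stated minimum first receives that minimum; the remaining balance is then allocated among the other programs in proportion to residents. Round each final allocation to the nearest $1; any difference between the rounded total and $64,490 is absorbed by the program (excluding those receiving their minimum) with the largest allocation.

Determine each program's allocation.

Minimums first: West Advocacy $20,300. Residual $44,190.
Residual split over remaining residents 4,561: Granite Recovery 28,697.83 → $28,698; Ashcroft Transit 15,492.17 → $15,492.

Granite Recovery: $28,698 · West Advocacy: $20,300 · Ashcroft Transit: $15,492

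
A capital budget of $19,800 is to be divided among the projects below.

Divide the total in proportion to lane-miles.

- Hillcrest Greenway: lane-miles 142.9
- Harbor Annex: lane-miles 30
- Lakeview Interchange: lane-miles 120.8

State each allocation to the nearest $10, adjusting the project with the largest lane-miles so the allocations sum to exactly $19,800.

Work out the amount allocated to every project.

Total lane-miles = 293.7.
Raw shares: Hillcrest Greenway 142.9/293.7 × $19,800 = 9,633.71; Harbor Annex 30/293.7 × $19,800 = 2,022.47; Lakeview Interchange 120.8/293.7 × $19,800 = 8,143.82.
After rounding ($10): Hillcrest Greenway $9,630; Harbor Annex $2,020; Lakeview Interchange $8,140. Sum = $19,790.
Difference $19,800 − $19,790 = +$10 applied to largest lane-miles (Hillcrest Greenway): Hillcrest Greenway becomes $9,640.

Hillcrest Greenway: $9,640 · Harbor Annex: $2,020 · Lakeview Interchange: $8,140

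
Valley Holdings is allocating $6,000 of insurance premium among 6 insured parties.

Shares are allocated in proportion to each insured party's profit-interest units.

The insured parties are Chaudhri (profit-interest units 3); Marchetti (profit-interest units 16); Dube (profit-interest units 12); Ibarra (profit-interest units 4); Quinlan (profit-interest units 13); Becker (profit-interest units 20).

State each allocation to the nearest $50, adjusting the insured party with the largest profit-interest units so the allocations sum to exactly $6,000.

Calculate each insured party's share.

Combined profit-interest units = 68.
Pro-rata amounts: Chaudhri 3/68 × $6,000 = 264.71; Marchetti 16/68 × $6,000 = 1,411.76; Dube 12/68 × $6,000 = 1,058.82; Ibarra 4/68 × $6,000 = 352.94; Quinlan 13/68 × $6,000 = 1,147.06; Becker 20/68 × $6,000 = 1,764.71.
Rounded to nearest $50: Chaudhri $250; Marchetti $1,400; Dube $1,050; Ibarra $350; Quinlan $1,150; Becker $1,750. Sum = $5,950.
Difference $6,000 − $5,950 = +$50 applied to largest profit-interest units (Becker): Becker becomes $1,800.

Chaudhri: $250 · Marchetti: $1,400 · Dube: $1,050 · Ibarra: $350 · Quinlan: $1,150 · Becker: $1,800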